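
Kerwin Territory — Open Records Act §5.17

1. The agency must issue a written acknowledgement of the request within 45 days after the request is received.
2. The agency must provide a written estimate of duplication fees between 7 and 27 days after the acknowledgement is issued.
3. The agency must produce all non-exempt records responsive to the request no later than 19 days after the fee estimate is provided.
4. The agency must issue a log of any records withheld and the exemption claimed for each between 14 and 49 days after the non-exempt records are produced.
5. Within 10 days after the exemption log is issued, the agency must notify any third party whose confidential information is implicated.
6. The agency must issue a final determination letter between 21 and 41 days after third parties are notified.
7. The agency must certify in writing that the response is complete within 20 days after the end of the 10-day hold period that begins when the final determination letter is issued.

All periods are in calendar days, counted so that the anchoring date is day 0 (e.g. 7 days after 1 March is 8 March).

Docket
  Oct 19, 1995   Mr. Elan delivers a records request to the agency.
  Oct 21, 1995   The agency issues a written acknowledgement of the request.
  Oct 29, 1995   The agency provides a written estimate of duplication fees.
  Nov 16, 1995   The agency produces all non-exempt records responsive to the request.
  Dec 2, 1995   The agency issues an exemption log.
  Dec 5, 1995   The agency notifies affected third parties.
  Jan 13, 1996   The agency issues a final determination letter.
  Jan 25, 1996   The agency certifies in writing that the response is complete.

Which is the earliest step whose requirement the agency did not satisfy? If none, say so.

Step 1: 45 days after Oct 19, 1995 (when the request is received) is Dec 3, 1995; completed Oct 21, 1995, before the deadline.
Step 2: the window is 7–27 days after Oct 21, 1995 (when the acknowledgement is issued), so Oct 28, 1995 through Nov 17, 1995; Oct 29, 1995 falls inside that range.
Step 3: 19 days after Oct 29, 1995 (when the fee estimate is provided) is Nov 17, 1995; Nov 16, 1995 is within that limit.
Step 4: the window is 14–49 days after Nov 16, 1995 (when the non-exempt records are produced), so Nov 30, 1995 through Jan 4, 1996; done Dec 2, 1995 — within the window.
Step 5: 10 days after Dec 2, 1995 (when the exemption log is issued) is Dec 12, 1995; done Dec 5, 1995 — timely.
Step 6: the window is 21–41 days after Dec 5, 1995 (when third parties are notified), so Dec 26, 1995 through Jan 15, 1996; done Jan 13, 1996 — within the window.
Step 7: 20 days after Jan 23, 1996 (end of the 10-day hold period, which began when the final determination letter is issued on Jan 13, 1996) is Feb 12, 1996; completed Jan 25, 1996, before the deadline.

None — every step was satisfied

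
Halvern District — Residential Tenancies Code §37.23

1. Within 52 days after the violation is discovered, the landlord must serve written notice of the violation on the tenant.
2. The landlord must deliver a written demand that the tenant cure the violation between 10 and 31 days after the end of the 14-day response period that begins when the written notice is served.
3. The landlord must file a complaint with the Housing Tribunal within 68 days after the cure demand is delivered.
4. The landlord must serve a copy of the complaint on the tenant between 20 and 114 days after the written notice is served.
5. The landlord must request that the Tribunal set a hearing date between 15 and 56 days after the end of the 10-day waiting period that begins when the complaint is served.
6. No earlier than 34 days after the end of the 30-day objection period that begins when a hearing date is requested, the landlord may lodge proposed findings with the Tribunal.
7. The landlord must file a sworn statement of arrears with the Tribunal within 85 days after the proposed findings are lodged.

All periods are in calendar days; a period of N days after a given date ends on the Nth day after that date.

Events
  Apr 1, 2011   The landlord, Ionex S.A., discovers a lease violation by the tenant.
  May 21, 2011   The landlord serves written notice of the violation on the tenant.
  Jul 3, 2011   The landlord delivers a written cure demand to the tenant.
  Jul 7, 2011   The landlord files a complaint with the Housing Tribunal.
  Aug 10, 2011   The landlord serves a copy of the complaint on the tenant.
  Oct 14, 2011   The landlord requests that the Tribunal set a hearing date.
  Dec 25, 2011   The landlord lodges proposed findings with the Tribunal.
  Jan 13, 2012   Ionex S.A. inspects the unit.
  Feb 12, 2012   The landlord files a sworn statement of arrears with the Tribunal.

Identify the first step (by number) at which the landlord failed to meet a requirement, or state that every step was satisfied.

Step 1 — counting 52 days from Apr 1, 2011 (when the violation is discovered) gives a deadline of May 23, 2011; completed May 21, 2011, before the deadline.
Step 2 — 10 and 31 days from Jun 4, 2011 (end of the 14-day response period, which began when the written notice is served on May 21, 2011) are Jun 14, 2011 and Jul 5, 2011 respectively; Jul 3, 2011 falls inside that range.
Step 3 — counting 68 days from Jul 3, 2011 (when the cure demand is delivered) gives a deadline of Sep 9, 2011; completed Jul 7, 2011, before the deadline.
Step 4 — 20 and 114 days from May 21, 2011 (when the written notice is served) are Jun 10, 2011 and Sep 12, 2011 respectively; done Aug 10, 2011, which is between those dates.
Step 5 — 15 and 56 days from Aug 20, 2011 (end of the 10-day waiting period, which began when the complaint is served on Aug 10, 2011) are Sep 4, 2011 and Oct 15, 2011 respectively; done Oct 14, 2011, which is between those dates.
Step 6 — must wait 34 days from Nov 13, 2011 (end of the 30-day objection period, which began when a hearing date is requested on Oct 14, 2011), so not before Dec 17, 2011; done Dec 25, 2011 — permitted.
Step 7 — counting 85 days from Dec 25, 2011 (when the proposed findings are lodged) gives a deadline of Mar 19, 2012; Feb 12, 2012 is within that limit.

None — every step was satisfied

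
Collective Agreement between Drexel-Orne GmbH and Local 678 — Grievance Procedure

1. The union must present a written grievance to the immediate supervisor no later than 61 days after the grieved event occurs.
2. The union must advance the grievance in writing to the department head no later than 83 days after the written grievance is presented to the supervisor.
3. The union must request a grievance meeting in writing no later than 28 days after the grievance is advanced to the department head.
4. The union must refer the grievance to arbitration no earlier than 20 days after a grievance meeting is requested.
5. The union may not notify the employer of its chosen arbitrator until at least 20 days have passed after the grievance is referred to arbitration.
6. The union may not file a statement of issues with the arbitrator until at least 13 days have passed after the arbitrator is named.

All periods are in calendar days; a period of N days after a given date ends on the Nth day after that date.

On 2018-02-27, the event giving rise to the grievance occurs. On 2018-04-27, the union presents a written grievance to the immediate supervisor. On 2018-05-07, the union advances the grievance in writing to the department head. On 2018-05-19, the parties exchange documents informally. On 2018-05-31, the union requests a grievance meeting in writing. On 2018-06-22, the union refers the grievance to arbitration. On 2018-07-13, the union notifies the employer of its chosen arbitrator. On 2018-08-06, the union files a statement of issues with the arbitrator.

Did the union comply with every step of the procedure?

Step 1 — counting 61 days from 2018-02-27 (when the grieved event occurs) gives a deadline of 2018-04-29; 2018-04-27 is within that limit.
Step 2 — counting 83 days from 2018-04-27 (when the written grievance is presented to the supervisor) gives a deadline of 2018-07-19; done 2018-05-07 — timely.
Step 3 — counting 28 days from 2018-05-07 (when the grievance is advanced to the department head) gives a deadline of 2018-06-04; completed 2018-05-31, before the deadline.
Step 4 — must wait 20 days from 2018-05-31 (when a grievance meeting is requested), so not before 2018-06-20; done 2018-06-22, after the minimum wait.
Step 5 — must wait 20 days from 2018-06-22 (when the grievance is referred to arbitration), so not before 2018-07-12; done 2018-07-13, after the minimum wait.
Step 6 — must wait 13 days from 2018-07-13 (when the arbitrator is named), so not before 2018-07-26; done 2018-08-06 — permitted.

Yes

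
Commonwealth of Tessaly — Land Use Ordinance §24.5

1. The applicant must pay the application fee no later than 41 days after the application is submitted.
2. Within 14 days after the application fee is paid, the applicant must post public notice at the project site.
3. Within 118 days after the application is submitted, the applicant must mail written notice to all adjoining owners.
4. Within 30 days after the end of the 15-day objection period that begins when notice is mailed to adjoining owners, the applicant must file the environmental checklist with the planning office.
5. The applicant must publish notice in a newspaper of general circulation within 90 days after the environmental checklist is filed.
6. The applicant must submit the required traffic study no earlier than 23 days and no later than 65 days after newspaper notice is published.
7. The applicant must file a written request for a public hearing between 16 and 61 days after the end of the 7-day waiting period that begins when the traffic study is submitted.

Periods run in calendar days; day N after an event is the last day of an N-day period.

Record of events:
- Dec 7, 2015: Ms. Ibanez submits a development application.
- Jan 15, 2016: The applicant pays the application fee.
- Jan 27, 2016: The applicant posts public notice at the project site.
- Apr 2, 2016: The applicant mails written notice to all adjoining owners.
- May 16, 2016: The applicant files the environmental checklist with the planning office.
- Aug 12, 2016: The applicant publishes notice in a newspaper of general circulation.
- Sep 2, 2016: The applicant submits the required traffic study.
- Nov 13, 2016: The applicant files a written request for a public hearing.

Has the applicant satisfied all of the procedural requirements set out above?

No

(1) due by Dec 7, 2015 + 41 days = Jan 17, 2016; Jan 15, 2016 is within that limit.
(2) due by Jan 15, 2016 + 14 days = Jan 29, 2016; completed Jan 27, 2016, before the deadline.
(3) due by Dec 7, 2015 + 118 days = Apr 3, 2016; completed Apr 2, 2016, before the deadline.
(4) due by Apr 17, 2016 + 30 days = May 17, 2016; May 16, 2016 is within that limit.
(5) due by May 16, 2016 + 90 days = Aug 14, 2016; done Aug 12, 2016 — timely.
(6) the permitted window runs from Aug 12, 2016 + 23 = Sep 4, 2016 to Aug 12, 2016 + 65 = Oct 16, 2016; Sep 2, 2016 is 2 days too early.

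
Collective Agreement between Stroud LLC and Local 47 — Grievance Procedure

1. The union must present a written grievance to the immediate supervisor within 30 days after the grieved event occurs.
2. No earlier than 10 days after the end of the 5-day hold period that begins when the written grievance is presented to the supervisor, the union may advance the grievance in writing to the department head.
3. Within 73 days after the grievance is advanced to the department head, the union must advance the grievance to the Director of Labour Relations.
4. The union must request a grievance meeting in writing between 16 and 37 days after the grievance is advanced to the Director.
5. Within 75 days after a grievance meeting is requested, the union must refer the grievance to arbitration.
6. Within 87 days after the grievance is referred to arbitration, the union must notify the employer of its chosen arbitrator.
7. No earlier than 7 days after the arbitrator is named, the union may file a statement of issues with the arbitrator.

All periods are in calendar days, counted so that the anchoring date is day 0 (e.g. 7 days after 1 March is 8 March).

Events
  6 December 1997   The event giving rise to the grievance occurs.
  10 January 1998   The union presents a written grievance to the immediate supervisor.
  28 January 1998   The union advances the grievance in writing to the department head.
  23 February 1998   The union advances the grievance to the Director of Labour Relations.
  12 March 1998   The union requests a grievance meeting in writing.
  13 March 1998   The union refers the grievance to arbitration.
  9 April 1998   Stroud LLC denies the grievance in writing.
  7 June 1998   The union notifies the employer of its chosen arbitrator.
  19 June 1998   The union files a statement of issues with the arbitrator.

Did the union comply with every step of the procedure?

No

Step 1: 30 days after 6 December 1997 (when the grieved event occurs) is 5 January 1998; not done until 10 January 1998, 5 days after the deadline.
That is the first point of non-compliance.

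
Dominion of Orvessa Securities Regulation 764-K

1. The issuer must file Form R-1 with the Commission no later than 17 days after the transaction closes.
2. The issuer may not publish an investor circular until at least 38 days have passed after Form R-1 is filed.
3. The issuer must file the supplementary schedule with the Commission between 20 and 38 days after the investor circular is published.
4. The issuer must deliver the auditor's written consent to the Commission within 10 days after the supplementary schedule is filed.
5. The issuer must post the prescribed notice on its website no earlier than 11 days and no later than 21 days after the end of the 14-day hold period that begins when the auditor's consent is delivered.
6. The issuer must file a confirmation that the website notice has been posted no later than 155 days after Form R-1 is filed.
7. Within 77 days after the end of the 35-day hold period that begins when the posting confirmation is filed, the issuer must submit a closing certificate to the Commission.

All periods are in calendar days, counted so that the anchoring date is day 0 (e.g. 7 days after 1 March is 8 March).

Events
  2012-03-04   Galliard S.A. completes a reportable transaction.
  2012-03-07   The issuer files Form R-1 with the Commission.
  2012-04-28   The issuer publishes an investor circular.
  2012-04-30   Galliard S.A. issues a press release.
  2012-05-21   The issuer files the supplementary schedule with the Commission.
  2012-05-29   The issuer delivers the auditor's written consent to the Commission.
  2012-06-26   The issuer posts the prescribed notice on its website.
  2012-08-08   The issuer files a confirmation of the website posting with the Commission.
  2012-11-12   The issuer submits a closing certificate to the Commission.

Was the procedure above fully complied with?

(1) due by 2012-03-04 + 17 days = 2012-03-21; done 2012-03-07 — timely.
(2) permitted from 2012-03-07 + 38 days = 2012-04-14 onward; done 2012-04-28 — permitted.
(3) the permitted window runs from 2012-04-28 + 20 = 2012-05-18 to 2012-04-28 + 38 = 2012-06-05; done 2012-05-21 — within the window.
(4) due by 2012-05-21 + 10 days = 2012-05-31; 2012-05-29 is within that limit.
(5) the permitted window runs from 2012-06-12 + 11 = 2012-06-23 to 2012-06-12 + 21 = 2012-07-03; 2012-06-26 falls inside that range.
(6) due by 2012-03-07 + 155 days = 2012-08-09; completed 2012-08-08, before the deadline.
(7) due by 2012-09-12 + 77 days = 2012-11-28; 2012-11-12 is within that limit.

Yes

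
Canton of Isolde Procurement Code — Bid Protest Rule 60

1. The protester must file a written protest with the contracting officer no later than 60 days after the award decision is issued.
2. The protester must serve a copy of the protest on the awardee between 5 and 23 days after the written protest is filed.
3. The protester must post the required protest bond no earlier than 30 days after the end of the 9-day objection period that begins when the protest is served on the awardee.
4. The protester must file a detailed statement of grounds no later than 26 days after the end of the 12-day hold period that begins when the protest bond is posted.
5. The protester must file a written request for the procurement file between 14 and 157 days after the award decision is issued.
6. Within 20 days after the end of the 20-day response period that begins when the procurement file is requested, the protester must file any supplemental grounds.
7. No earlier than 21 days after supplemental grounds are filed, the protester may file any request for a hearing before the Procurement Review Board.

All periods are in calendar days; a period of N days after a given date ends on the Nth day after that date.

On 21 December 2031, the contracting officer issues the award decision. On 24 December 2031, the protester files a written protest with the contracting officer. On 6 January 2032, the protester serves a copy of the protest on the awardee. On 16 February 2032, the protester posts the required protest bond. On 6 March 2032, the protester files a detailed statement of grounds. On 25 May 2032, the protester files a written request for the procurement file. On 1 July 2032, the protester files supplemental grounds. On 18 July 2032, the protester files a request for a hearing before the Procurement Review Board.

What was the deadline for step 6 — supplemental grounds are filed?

The procurement file is requested on 25 May 2032; the 20-day response period therefore ends 14 June 2032, and step 6 runs from that date. 20 days after 14 June 2032 is 4 July 2032.

4 July 2032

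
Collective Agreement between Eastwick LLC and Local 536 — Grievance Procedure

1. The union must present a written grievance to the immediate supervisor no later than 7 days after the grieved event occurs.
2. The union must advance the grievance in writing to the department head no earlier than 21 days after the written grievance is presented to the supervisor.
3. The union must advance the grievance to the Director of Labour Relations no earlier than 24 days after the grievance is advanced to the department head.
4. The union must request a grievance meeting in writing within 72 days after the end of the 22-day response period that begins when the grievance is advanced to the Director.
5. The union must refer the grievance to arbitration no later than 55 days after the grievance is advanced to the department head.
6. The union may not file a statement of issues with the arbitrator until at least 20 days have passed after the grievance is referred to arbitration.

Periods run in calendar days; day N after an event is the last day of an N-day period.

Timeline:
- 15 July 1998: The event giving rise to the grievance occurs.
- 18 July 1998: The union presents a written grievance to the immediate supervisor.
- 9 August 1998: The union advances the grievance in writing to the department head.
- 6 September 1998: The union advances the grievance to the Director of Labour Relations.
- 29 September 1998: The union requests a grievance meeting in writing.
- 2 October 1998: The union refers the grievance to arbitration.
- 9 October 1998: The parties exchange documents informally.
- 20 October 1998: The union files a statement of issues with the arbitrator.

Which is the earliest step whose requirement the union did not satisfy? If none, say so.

(1) due by 15 July 1998 + 7 days = 22 July 1998; 18 July 1998 is within that limit.
(2) permitted from 18 July 1998 + 21 days = 8 August 1998 onward; 9 August 1998 is on or after that date.
(3) permitted from 9 August 1998 + 24 days = 2 September 1998 onward; done 6 September 1998, after the minimum wait.
(4) due by 28 September 1998 + 72 days = 9 December 1998; 29 September 1998 is within that limit.
(5) due by 9 August 1998 + 55 days = 3 October 1998; completed 2 October 1998, before the deadline.
(6) permitted from 2 October 1998 + 20 days = 22 October 1998 onward; acted on 20 October 1998, 2 days prematurely.
Later steps need not be reached.

Step 6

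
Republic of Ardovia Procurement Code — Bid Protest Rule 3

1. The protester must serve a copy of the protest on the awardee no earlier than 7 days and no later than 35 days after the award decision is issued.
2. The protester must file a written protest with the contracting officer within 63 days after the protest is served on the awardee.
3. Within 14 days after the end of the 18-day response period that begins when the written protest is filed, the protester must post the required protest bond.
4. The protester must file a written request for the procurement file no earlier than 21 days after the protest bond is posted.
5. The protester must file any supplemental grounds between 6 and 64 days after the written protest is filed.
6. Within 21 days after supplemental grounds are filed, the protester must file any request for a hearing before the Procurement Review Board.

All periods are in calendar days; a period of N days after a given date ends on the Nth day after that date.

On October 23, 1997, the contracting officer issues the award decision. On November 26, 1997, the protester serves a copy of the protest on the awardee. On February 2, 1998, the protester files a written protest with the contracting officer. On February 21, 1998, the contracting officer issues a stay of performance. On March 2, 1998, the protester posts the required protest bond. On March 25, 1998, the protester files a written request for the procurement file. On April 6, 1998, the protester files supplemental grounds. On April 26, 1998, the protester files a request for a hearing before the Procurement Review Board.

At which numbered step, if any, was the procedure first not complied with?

Step 1: the window is 7–35 days after October 23, 1997 (when the award decision is issued), so October 30, 1997 through November 27, 1997; November 26, 1997 falls inside that range.
Step 2: 63 days after November 26, 1997 (when the protest is served on the awardee) is January 28, 1998; not done until February 2, 1998, 5 days after the deadline.

Step 2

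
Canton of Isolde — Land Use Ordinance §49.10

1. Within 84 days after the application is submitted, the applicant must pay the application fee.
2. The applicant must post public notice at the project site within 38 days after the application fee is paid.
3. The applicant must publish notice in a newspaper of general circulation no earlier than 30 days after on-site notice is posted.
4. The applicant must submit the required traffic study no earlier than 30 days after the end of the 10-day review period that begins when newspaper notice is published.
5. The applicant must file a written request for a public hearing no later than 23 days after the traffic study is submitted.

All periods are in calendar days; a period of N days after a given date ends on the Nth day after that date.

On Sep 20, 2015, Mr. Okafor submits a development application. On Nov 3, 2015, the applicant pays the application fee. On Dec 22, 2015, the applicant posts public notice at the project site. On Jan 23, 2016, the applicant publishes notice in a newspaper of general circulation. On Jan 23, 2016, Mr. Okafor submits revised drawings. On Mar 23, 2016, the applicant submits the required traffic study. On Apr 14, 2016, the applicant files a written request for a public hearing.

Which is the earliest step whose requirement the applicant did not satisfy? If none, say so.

Step 1: 84 days after Sep 20, 2015 (when the application is submitted) is Dec 13, 2015; done Nov 3, 2015 — timely.
Step 2: 38 days after Nov 3, 2015 (when the application fee is paid) is Dec 11, 2015; done Dec 22, 2015 — 11 days late.
The analysis stops there.

Step 2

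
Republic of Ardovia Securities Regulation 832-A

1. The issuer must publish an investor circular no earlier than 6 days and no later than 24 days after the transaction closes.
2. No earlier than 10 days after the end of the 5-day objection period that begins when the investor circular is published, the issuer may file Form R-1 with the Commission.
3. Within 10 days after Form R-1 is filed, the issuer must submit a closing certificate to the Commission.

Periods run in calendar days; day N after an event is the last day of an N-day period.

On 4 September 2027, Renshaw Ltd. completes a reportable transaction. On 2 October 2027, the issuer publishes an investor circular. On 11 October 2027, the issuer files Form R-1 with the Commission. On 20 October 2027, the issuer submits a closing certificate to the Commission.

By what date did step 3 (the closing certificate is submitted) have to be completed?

Step 3 runs from 11 October 2027, when Form R-1 is filed. 10 days after 11 October 2027 is 21 October 2027.

21 October 2027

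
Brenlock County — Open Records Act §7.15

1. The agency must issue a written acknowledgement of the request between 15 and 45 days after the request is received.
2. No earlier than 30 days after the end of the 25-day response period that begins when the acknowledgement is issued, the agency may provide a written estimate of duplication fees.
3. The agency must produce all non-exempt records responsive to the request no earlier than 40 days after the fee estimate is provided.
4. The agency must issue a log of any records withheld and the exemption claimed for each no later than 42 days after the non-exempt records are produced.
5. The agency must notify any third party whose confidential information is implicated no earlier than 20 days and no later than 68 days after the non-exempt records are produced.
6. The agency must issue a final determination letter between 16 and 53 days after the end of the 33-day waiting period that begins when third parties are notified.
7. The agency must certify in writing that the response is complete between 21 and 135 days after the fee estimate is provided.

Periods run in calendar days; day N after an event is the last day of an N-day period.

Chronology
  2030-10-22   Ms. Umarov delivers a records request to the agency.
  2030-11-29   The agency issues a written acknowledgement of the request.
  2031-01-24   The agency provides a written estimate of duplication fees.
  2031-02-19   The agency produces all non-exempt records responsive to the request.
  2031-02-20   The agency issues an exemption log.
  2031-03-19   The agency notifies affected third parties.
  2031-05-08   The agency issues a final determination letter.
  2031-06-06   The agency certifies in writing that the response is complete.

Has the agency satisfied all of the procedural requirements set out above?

Step 1: the window is 15–45 days after 2030-10-22 (when the request is received), so 2030-11-06 through 2030-12-06; 2030-11-29 falls inside that range.
Step 2: the earliest permitted date is 30 days after 2030-12-24 (end of the 25-day response period, which began when the acknowledgement is issued on 2030-11-29), i.e. 2031-01-23; done 2031-01-24, after the minimum wait.
Step 3: the earliest permitted date is 40 days after 2031-01-24 (when the fee estimate is provided), i.e. 2031-03-05; acted on 2031-02-19, 14 days prematurely.
Later steps need not be reached.

No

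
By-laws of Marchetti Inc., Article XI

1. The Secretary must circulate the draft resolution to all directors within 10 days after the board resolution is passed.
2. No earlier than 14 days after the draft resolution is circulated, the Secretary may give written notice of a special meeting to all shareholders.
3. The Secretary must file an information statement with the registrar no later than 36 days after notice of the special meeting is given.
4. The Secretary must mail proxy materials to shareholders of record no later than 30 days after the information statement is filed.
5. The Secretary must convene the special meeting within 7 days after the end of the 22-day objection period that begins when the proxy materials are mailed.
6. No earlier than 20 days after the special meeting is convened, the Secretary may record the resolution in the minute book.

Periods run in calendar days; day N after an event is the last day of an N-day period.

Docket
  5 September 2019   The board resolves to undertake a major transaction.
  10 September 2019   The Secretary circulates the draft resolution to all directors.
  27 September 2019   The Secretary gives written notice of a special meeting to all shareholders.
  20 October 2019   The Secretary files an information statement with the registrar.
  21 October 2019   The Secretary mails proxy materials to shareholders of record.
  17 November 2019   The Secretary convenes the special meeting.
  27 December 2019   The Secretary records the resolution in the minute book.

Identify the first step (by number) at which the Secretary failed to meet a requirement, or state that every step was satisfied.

Step 1 — counting 10 days from 5 September 2019 (when the board resolution is passed) gives a deadline of 15 September 2019; completed 10 September 2019, before the deadline.
Step 2 — must wait 14 days from 10 September 2019 (when the draft resolution is circulated), so not before 24 September 2019; 27 September 2019 is on or after that date.
Step 3 — counting 36 days from 27 September 2019 (when notice of the special meeting is given) gives a deadline of 2 November 2019; done 20 October 2019 — timely.
Step 4 — counting 30 days from 20 October 2019 (when the information statement is filed) gives a deadline of 19 November 2019; completed 21 October 2019, before the deadline.
Step 5 — counting 7 days from 12 November 2019 (end of the 22-day objection period, which began when the proxy materials are mailed on 21 October 2019) gives a deadline of 19 November 2019; 17 November 2019 is within that limit.
Step 6 — must wait 20 days from 17 November 2019 (when the special meeting is convened), so not before 7 December 2019; done 27 December 2019, after the minimum wait.

None — every step was satisfied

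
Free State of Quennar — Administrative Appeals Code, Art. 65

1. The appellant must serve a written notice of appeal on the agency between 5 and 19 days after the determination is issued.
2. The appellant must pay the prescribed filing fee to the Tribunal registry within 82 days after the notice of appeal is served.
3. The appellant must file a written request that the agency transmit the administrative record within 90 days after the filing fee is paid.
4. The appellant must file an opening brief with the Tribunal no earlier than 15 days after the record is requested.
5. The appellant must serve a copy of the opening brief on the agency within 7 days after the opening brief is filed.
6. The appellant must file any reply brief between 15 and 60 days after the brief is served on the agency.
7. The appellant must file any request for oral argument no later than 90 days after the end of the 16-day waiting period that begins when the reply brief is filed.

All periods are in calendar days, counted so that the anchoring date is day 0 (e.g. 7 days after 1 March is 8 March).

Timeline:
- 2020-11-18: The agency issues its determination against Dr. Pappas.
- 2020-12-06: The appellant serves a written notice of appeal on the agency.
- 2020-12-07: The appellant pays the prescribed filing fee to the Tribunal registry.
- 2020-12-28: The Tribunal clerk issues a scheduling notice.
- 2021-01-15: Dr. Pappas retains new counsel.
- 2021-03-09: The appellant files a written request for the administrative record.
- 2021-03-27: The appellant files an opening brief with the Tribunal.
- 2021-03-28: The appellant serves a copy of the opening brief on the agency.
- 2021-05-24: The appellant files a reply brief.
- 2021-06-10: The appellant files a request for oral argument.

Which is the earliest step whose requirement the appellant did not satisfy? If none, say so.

(1) the permitted window runs from 2020-11-18 + 5 = 2020-11-23 to 2020-11-18 + 19 = 2020-12-07; done 2020-12-06, which is between those dates.
(2) due by 2020-12-06 + 82 days = 2021-02-26; 2020-12-07 is within that limit.
(3) due by 2020-12-07 + 90 days = 2021-03-07; done 2021-03-09 — 2 days late.
The analysis stops there.

Step 3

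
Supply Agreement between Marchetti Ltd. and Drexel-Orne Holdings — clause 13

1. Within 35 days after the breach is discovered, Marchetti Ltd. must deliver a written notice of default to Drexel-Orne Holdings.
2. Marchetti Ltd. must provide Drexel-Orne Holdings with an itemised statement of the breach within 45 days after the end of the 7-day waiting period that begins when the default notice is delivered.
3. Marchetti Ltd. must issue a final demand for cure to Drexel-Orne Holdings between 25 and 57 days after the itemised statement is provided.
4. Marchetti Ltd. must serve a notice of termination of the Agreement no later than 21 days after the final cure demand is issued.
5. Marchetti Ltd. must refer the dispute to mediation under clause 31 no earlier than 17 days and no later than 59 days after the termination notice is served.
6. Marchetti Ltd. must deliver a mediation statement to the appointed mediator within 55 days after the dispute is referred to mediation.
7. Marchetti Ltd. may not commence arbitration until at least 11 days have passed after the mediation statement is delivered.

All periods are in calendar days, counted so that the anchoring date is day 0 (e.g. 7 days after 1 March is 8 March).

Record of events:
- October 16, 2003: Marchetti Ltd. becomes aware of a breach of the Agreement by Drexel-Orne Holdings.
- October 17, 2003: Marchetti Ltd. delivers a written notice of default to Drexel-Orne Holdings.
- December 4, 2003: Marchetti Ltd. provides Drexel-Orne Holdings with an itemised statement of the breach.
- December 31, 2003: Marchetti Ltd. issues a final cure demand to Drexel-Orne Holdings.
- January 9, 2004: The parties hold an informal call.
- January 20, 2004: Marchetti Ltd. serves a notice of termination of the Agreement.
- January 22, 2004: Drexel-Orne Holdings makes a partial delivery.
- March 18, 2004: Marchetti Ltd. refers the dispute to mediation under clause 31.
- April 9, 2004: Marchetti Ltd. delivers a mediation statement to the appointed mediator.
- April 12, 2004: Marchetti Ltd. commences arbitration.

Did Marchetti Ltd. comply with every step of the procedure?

No

Step 1: 35 days after October 16, 2003 (when the breach is discovered) is November 20, 2003; October 17, 2003 is within that limit.
Step 2: 45 days after October 24, 2003 (end of the 7-day waiting period, which began when the default notice is delivered on October 17, 2003) is December 8, 2003; December 4, 2003 is within that limit.
Step 3: the window is 25–57 days after December 4, 2003 (when the itemised statement is provided), so December 29, 2003 through January 30, 2004; done December 31, 2003 — within the window.
Step 4: 21 days after December 31, 2003 (when the final cure demand is issued) is January 21, 2004; done January 20, 2004 — timely.
Step 5: the window is 17–59 days after January 20, 2004 (when the termination notice is served), so February 6, 2004 through March 19, 2004; March 18, 2004 falls inside that range.
Step 6: 55 days after March 18, 2004 (when the dispute is referred to mediation) is May 12, 2004; completed April 9, 2004, before the deadline.
Step 7: the earliest permitted date is 11 days after April 9, 2004 (when the mediation statement is delivered), i.e. April 20, 2004; done April 12, 2004 — 8 days too early.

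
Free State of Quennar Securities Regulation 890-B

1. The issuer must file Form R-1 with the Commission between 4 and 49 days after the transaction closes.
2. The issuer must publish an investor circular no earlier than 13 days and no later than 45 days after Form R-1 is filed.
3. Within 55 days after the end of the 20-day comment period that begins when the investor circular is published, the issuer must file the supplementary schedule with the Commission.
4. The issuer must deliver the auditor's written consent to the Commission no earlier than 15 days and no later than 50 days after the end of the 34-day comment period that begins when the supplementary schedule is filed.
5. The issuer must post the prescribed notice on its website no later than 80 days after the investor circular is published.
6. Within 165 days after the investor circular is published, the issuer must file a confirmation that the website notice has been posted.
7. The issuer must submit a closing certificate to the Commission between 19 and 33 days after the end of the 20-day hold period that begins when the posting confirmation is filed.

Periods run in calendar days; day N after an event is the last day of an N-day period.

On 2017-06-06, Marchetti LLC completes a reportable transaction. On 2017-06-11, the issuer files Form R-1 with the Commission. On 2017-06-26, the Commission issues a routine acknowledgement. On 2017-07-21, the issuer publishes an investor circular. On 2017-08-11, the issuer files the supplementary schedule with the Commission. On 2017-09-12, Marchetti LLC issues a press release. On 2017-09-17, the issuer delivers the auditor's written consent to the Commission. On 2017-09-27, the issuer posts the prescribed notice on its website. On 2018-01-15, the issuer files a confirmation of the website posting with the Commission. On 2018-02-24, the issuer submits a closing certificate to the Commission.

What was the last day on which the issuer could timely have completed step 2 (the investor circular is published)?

2017-07-26

Step 2 runs from 2017-06-11, when Form R-1 is filed. The window is 13–45 days after 2017-06-11; it closes on 2017-07-26.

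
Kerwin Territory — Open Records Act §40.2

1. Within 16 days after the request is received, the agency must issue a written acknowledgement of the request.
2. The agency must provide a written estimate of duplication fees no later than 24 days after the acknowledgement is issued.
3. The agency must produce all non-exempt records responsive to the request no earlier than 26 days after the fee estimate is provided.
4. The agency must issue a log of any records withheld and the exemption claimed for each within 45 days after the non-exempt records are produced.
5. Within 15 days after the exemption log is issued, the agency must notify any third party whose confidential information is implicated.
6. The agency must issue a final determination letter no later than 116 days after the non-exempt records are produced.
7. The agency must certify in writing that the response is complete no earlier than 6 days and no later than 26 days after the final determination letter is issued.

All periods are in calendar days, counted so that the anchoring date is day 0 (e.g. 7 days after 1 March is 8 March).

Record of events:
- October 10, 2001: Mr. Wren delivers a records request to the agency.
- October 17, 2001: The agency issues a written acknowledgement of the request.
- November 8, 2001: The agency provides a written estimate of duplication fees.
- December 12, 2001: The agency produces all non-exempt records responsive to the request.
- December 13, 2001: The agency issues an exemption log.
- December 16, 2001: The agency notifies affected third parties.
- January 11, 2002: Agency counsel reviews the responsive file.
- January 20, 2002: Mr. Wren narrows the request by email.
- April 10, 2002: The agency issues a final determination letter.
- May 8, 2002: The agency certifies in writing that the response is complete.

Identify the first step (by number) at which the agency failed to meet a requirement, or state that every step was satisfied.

Step 6

Step 1 — counting 16 days from October 10, 2001 (when the request is received) gives a deadline of October 26, 2001; done October 17, 2001 — timely.
Step 2 — counting 24 days from October 17, 2001 (when the acknowledgement is issued) gives a deadline of November 10, 2001; completed November 8, 2001, before the deadline.
Step 3 — must wait 26 days from November 8, 2001 (when the fee estimate is provided), so not before December 4, 2001; done December 12, 2001, after the minimum wait.
Step 4 — counting 45 days from December 12, 2001 (when the non-exempt records are produced) gives a deadline of January 26, 2002; done December 13, 2001 — timely.
Step 5 — counting 15 days from December 13, 2001 (when the exemption log is issued) gives a deadline of December 28, 2001; December 16, 2001 is within that limit.
Step 6 — counting 116 days from December 12, 2001 (when the non-exempt records are produced) gives a deadline of April 7, 2002; April 10, 2002 misses that deadline by 3 days.
The procedure was therefore not followed at step 6.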